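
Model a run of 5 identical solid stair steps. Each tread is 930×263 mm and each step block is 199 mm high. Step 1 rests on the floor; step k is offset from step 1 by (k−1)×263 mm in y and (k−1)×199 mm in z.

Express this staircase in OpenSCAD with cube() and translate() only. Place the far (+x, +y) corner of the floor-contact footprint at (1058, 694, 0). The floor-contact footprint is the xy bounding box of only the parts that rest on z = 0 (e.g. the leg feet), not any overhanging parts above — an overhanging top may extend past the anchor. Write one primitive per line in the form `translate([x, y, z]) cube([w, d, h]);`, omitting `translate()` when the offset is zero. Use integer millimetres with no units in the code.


translate([128, 431, 0]) cube([930, 263, 199]);
translate([128, 694, 199]) cube([930, 263, 199]);
translate([128, 957, 398]) cube([930, 263, 199]);
translate([128, 1220, 597]) cube([930, 263, 199]);
translate([128, 1483, 796]) cube([930, 263, 199]);


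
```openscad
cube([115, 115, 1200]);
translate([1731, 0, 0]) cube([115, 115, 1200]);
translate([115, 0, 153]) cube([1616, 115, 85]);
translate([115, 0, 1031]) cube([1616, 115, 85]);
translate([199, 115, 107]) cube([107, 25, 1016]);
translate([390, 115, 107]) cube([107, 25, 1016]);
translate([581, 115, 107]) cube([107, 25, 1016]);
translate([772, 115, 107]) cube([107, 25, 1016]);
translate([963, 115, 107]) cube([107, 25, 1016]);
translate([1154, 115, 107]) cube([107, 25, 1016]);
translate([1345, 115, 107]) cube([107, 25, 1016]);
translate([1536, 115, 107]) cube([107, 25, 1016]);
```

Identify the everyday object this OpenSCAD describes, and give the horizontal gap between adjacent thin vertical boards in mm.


A fence section. The picket gap is 84 mm.

Two posts, two rails, 8 pickets — a fence section. Span 1616 mm holds 8 pickets of 107 mm with 9 equal gaps: ⌊(1616 − 8·107) / 9⌋ = 84 mm.


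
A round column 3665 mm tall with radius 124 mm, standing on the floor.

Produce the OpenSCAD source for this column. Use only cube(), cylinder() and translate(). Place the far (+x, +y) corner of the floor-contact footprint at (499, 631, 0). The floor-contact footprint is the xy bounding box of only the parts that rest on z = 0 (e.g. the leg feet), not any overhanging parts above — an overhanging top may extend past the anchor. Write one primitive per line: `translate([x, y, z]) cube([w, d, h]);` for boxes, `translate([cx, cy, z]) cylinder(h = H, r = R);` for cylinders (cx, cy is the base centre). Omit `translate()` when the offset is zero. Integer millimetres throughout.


translate([375, 507, 0]) cylinder(h = 3665, r = 124);


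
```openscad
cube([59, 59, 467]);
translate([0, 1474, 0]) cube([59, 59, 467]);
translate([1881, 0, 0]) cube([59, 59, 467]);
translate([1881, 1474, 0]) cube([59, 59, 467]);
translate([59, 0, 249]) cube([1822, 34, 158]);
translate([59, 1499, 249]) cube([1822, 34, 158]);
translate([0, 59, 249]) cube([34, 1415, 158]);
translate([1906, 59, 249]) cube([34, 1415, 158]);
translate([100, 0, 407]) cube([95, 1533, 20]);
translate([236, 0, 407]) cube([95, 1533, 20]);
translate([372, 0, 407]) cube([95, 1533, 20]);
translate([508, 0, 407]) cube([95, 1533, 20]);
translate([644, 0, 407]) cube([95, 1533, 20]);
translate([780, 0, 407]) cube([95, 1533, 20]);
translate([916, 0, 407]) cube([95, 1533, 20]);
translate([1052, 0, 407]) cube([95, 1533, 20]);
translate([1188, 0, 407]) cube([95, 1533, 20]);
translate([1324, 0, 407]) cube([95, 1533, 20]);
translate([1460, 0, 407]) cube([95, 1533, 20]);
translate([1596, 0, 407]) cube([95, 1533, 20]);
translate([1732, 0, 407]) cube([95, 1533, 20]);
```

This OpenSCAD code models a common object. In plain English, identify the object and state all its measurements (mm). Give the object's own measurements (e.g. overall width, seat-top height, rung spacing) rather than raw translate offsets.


A bed frame 1940 mm long (x) by 1533 mm wide (y). Four 59×59 mm corner posts, 467 mm tall, at the corners of the footprint. Four rails of 34 mm thickness and 158 mm height run between adjacent posts with their undersides at z = 249 mm, their outer faces flush with the outside of the frame (the two x-running rails run between the posts' inner faces; the two y-running rails run between the posts' inner faces). 13 slats, each 95 mm wide (x) and 20 mm thick, lie across the top of the two x-running rails, running the full 1533 mm width of the frame in y; along x they sit between the end posts with a 41 mm gap after the −x posts and between neighbouring slats, leaving 54 mm before the +x posts.


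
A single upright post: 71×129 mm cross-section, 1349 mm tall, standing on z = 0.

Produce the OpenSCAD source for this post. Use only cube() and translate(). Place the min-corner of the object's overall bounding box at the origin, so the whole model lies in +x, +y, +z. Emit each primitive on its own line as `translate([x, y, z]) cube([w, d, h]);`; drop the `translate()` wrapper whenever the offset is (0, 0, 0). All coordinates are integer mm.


cube([71, 129, 1349]);


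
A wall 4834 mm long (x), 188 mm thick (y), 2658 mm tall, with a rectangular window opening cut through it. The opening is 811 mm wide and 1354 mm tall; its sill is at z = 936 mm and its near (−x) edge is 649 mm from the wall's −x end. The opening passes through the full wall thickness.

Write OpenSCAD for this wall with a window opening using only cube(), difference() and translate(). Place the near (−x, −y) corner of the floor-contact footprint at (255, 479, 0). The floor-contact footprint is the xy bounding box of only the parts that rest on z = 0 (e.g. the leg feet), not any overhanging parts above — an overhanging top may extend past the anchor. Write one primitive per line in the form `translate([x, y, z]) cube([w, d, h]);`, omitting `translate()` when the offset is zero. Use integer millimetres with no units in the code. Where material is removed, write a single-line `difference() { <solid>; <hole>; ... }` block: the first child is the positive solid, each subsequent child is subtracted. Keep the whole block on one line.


difference() { translate([255, 479, 0]) cube([4834, 188, 2658]); translate([904, 479, 936]) cube([811, 188, 1354]); }


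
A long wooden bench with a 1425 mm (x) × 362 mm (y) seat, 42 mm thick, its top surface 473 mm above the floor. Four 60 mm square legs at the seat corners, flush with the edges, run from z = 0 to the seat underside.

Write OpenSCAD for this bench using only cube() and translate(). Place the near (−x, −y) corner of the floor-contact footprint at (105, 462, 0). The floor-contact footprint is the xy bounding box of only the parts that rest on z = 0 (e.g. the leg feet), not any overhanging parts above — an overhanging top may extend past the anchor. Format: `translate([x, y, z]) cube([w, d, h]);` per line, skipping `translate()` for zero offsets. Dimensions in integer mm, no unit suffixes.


translate([105, 462, 431]) cube([1425, 362, 42]);
translate([105, 462, 0]) cube([60, 60, 431]);
translate([105, 764, 0]) cube([60, 60, 431]);
translate([1470, 462, 0]) cube([60, 60, 431]);
translate([1470, 764, 0]) cube([60, 60, 431]);


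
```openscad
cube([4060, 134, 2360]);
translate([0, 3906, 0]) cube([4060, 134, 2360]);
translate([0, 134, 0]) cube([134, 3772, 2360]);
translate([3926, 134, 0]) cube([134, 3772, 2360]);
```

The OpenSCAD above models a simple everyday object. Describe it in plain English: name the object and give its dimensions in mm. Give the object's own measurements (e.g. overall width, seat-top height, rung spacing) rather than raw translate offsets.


The wall frame of a small rectangular building: four walls, each 2360 mm tall and 134 mm thick, enclosing a footprint 4060 mm (x) by 4040 mm (y) outside-to-outside, with no floor or roof. The front and back walls (the −y and +y sides) span the full width; the two side walls fit between them.


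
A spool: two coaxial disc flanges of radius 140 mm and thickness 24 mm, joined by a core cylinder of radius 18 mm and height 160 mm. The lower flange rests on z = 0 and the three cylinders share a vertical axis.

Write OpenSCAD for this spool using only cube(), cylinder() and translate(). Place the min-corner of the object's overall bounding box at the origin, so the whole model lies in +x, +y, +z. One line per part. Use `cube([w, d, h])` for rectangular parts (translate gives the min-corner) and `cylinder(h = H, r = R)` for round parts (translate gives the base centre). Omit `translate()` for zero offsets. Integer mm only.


translate([140, 140, 0]) cylinder(h = 24, r = 140);
translate([140, 140, 24]) cylinder(h = 160, r = 18);
translate([140, 140, 184]) cylinder(h = 24, r = 140);


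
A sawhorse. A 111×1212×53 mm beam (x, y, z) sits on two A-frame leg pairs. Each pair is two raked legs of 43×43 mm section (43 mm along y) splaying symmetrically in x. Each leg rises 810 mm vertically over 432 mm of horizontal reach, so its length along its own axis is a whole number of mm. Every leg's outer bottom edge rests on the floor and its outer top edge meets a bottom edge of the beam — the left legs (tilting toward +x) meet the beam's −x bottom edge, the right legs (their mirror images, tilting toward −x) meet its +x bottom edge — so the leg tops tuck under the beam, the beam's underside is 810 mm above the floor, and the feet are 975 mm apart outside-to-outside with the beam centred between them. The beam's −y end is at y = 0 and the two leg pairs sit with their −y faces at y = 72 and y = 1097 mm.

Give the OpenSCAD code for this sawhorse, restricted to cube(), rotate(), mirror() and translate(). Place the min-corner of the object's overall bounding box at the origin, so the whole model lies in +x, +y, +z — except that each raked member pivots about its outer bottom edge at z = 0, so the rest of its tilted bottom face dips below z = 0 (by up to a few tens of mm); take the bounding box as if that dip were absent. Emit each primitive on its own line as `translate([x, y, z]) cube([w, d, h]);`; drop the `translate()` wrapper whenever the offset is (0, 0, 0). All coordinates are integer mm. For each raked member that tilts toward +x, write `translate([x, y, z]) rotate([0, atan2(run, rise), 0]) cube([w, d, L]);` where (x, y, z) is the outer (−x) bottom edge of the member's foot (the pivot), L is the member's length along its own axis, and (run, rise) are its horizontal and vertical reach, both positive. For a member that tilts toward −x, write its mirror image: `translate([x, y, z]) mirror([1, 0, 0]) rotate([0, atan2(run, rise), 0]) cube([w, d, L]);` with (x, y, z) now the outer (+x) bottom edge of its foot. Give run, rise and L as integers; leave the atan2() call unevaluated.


translate([432, 0, 810]) cube([111, 1212, 53]);
translate([0, 72, 0]) rotate([0, atan2(432, 810), 0]) cube([43, 43, 918]);
translate([975, 72, 0]) mirror([1, 0, 0]) rotate([0, atan2(432, 810), 0]) cube([43, 43, 918]);
translate([0, 1097, 0]) rotate([0, atan2(432, 810), 0]) cube([43, 43, 918]);
translate([975, 1097, 0]) mirror([1, 0, 0]) rotate([0, atan2(432, 810), 0]) cube([43, 43, 918]);


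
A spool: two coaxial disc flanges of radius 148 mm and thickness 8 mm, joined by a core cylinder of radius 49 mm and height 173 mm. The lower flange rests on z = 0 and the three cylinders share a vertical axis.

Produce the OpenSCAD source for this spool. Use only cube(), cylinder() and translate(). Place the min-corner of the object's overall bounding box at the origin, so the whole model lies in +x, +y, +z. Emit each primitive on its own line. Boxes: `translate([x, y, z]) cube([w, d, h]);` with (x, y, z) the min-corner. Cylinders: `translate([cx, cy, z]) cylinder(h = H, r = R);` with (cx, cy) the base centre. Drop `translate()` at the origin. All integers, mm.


translate([148, 148, 0]) cylinder(h = 8, r = 148);
translate([148, 148, 8]) cylinder(h = 173, r = 49);
translate([148, 148, 181]) cylinder(h = 8, r = 148);


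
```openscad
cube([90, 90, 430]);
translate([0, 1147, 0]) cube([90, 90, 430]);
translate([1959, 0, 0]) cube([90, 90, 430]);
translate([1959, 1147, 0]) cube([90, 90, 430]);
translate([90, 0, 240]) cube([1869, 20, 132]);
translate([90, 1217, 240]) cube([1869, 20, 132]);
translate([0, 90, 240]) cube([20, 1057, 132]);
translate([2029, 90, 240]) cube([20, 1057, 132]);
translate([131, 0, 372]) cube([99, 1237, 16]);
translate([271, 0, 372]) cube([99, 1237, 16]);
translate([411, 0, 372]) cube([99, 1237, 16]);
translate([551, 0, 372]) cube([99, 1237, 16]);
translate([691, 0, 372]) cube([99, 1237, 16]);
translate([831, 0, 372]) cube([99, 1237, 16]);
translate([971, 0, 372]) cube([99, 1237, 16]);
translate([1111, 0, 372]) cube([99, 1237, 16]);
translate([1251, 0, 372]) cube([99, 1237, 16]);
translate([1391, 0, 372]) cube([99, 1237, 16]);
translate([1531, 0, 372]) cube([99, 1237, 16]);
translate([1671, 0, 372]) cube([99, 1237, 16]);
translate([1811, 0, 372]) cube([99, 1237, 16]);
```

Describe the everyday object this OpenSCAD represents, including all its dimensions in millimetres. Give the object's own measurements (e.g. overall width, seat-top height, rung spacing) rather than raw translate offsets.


A bed frame 2049 mm long (x) by 1237 mm wide (y). Four 90×90 mm corner posts, 430 mm tall, at the corners of the footprint. Four rails of 20 mm thickness and 132 mm height run between adjacent posts with their undersides at z = 240 mm, their outer faces flush with the outside of the frame (the two x-running rails run between the posts' inner faces; the two y-running rails run between the posts' inner faces). 13 slats, each 99 mm wide (x) and 16 mm thick, lie across the top of the two x-running rails, running the full 1237 mm width of the frame in y; along x they sit between the end posts with a 41 mm gap after the −x posts and between neighbouring slats, leaving 49 mm before the +x posts.


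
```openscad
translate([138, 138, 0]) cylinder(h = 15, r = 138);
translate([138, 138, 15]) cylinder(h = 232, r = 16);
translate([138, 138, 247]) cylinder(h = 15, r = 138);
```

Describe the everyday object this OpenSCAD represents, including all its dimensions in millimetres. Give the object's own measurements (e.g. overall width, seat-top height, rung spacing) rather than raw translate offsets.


A spool: two coaxial disc flanges of radius 138 mm and thickness 15 mm, joined by a core cylinder of radius 16 mm and height 232 mm. The lower flange rests on z = 0 and the three cylinders share a vertical axis.


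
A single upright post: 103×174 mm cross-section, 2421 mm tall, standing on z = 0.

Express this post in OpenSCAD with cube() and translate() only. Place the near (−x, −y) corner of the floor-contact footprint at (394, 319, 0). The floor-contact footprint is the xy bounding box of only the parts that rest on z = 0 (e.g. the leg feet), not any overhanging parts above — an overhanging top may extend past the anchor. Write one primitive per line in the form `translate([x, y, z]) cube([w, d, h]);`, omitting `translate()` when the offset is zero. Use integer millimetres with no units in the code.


translate([394, 319, 0]) cube([103, 174, 2421]);


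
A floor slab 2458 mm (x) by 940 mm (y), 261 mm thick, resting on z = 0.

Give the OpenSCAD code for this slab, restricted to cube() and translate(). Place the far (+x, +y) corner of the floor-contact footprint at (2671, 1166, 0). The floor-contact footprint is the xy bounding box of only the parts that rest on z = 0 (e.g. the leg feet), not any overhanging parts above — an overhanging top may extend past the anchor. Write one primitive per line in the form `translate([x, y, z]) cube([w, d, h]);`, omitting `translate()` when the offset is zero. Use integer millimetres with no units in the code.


translate([213, 226, 0]) cube([2458, 940, 261]);


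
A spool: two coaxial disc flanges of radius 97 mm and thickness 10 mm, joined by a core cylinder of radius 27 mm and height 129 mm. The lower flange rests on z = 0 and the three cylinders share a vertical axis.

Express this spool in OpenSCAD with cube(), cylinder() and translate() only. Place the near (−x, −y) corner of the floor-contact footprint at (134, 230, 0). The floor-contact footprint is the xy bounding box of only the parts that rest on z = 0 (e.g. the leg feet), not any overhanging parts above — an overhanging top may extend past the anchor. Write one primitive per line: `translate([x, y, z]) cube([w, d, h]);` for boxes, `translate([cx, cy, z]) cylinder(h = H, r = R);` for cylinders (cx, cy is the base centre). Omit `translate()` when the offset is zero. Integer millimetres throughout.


translate([231, 327, 0]) cylinder(h = 10, r = 97);
translate([231, 327, 10]) cylinder(h = 129, r = 27);
translate([231, 327, 139]) cylinder(h = 10, r = 97);


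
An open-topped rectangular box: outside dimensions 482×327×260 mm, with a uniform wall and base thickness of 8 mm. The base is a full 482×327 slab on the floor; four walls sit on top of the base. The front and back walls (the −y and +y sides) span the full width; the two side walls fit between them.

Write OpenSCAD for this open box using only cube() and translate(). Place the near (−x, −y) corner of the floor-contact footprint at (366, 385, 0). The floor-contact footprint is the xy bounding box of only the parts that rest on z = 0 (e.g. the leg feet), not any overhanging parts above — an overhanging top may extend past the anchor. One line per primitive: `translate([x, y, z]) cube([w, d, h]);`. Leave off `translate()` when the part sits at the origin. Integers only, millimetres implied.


translate([366, 385, 0]) cube([482, 327, 8]);
translate([366, 385, 8]) cube([482, 8, 252]);
translate([366, 704, 8]) cube([482, 8, 252]);
translate([366, 393, 8]) cube([8, 311, 252]);
translate([840, 393, 8]) cube([8, 311, 252]);


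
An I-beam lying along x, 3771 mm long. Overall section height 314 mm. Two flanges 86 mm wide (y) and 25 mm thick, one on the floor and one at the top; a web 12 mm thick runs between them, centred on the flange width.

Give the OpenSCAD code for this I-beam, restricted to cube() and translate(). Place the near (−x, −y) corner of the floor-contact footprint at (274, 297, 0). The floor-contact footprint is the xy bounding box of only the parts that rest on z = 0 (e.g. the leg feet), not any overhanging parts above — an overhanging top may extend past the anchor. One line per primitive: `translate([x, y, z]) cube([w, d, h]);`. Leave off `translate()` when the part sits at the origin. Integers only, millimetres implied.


translate([274, 297, 0]) cube([3771, 86, 25]);
translate([274, 334, 25]) cube([3771, 12, 264]);
translate([274, 297, 289]) cube([3771, 86, 25]);


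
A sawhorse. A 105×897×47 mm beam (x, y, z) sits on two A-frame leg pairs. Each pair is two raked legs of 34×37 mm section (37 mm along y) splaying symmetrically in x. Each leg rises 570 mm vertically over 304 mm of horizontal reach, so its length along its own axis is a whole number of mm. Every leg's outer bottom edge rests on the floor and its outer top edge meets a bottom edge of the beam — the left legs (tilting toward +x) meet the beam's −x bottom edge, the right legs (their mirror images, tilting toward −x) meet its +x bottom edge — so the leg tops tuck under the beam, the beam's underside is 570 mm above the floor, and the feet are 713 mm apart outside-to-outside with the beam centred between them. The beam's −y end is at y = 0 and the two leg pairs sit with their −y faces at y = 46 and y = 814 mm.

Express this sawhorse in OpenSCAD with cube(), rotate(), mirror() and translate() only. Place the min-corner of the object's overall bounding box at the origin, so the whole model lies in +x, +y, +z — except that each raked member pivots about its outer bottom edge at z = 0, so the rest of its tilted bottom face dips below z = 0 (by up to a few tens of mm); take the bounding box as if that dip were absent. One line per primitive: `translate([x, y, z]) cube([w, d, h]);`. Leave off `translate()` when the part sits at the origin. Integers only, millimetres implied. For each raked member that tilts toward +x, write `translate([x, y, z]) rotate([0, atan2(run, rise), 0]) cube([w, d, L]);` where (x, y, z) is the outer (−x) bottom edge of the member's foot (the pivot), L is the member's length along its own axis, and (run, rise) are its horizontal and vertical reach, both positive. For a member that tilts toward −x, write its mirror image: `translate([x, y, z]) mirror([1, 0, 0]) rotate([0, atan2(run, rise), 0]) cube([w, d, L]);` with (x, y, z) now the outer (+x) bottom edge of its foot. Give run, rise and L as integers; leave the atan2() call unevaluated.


translate([304, 0, 570]) cube([105, 897, 47]);
translate([0, 46, 0]) rotate([0, atan2(304, 570), 0]) cube([34, 37, 646]);
translate([713, 46, 0]) mirror([1, 0, 0]) rotate([0, atan2(304, 570), 0]) cube([34, 37, 646]);
translate([0, 814, 0]) rotate([0, atan2(304, 570), 0]) cube([34, 37, 646]);
translate([713, 814, 0]) mirror([1, 0, 0]) rotate([0, atan2(304, 570), 0]) cube([34, 37, 646]);


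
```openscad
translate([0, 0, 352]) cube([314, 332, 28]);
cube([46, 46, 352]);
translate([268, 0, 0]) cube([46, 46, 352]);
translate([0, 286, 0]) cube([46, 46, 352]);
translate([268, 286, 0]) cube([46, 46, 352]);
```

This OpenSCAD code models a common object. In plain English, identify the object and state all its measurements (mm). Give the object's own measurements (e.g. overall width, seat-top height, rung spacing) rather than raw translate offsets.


A four-legged stool. The seat is a 314×332×28 mm slab whose top surface is at z = 380 mm; four square legs, each 46×46 mm in cross-section, run from the floor (z = 0) to the underside of the seat, each flush with a corner of the seat.


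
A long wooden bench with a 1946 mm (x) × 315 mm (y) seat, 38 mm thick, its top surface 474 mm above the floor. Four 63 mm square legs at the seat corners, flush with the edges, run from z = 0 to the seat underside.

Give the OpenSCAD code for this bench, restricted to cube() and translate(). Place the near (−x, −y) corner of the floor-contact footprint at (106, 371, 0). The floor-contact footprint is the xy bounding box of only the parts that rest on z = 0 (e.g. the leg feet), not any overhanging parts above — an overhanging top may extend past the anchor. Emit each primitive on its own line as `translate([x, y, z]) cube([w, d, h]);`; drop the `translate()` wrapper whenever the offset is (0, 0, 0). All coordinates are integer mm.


translate([106, 371, 436]) cube([1946, 315, 38]);
translate([106, 371, 0]) cube([63, 63, 436]);
translate([106, 623, 0]) cube([63, 63, 436]);
translate([1989, 371, 0]) cube([63, 63, 436]);
translate([1989, 623, 0]) cube([63, 63, 436]);


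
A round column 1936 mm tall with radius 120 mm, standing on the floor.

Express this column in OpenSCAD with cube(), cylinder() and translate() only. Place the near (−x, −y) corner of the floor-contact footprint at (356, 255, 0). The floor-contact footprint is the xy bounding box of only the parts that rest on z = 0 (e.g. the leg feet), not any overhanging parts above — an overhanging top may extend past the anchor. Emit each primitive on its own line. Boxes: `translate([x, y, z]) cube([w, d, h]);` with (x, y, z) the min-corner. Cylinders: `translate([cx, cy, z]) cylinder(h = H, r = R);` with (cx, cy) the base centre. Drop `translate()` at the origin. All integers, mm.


translate([476, 375, 0]) cylinder(h = 1936, r = 120);


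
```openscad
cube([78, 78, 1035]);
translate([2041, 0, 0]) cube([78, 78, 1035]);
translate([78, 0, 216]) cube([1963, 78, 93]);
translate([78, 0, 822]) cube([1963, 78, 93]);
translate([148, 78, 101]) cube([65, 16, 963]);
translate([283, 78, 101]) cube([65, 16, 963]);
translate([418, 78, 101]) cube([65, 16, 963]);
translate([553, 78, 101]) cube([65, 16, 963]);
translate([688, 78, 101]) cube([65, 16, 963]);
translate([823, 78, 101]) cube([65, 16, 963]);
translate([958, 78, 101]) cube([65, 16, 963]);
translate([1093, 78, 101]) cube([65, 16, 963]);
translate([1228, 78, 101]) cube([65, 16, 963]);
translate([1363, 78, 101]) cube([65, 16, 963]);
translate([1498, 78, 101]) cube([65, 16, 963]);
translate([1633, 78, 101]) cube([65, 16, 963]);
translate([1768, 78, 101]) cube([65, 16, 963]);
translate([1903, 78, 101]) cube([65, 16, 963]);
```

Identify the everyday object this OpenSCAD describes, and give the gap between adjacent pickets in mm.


A fence section. The picket gap is 70 mm.

Two posts, two rails, 14 pickets — a fence section. Span 1963 mm holds 14 pickets of 65 mm with 15 equal gaps: ⌊(1963 − 14·65) / 15⌋ = 70 mm.


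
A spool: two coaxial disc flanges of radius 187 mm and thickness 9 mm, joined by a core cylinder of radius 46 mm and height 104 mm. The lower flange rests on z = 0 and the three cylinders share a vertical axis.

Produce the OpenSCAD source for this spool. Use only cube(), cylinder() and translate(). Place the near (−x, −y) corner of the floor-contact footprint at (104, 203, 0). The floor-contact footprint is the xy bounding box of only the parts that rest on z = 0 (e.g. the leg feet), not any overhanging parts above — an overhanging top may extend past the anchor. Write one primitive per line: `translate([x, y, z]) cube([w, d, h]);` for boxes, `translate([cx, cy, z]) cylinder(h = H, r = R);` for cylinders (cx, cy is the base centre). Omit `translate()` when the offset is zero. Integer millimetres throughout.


translate([291, 390, 0]) cylinder(h = 9, r = 187);
translate([291, 390, 9]) cylinder(h = 104, r = 46);
translate([291, 390, 113]) cylinder(h = 9, r = 187);


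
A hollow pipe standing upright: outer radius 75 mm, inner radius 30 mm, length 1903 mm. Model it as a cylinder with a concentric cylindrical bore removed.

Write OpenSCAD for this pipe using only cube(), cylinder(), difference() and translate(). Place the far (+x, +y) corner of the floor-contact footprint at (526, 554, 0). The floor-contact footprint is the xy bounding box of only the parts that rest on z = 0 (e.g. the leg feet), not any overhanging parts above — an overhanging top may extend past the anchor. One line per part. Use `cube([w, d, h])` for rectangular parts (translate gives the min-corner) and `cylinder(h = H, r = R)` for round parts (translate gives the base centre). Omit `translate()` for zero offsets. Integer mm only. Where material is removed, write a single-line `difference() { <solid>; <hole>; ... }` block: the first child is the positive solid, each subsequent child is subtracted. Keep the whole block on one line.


difference() { translate([451, 479, 0]) cylinder(h = 1903, r = 75); translate([451, 479, 0]) cylinder(h = 1903, r = 30); }


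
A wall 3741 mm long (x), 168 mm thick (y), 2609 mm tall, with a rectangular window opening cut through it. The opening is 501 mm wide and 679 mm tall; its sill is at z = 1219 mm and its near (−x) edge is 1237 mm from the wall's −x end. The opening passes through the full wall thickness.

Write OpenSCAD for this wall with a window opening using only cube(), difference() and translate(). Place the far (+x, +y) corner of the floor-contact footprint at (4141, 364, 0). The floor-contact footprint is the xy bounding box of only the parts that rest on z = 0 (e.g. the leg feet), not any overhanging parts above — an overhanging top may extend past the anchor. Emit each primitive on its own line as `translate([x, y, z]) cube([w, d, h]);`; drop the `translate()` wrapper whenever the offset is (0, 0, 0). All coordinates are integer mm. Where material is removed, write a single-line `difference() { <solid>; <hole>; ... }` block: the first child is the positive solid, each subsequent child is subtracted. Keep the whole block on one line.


difference() { translate([400, 196, 0]) cube([3741, 168, 2609]); translate([1637, 196, 1219]) cube([501, 168, 679]); }


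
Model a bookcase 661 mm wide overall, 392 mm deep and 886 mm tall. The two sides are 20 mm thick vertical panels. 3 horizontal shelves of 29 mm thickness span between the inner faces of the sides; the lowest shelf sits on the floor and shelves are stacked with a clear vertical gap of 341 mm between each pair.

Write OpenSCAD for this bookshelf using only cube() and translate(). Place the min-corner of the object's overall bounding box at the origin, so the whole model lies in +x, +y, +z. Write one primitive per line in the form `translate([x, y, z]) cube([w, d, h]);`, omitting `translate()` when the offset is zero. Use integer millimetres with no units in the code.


cube([20, 392, 886]);
translate([641, 0, 0]) cube([20, 392, 886]);
translate([20, 0, 0]) cube([621, 392, 29]);
translate([20, 0, 370]) cube([621, 392, 29]);
translate([20, 0, 740]) cube([621, 392, 29]);


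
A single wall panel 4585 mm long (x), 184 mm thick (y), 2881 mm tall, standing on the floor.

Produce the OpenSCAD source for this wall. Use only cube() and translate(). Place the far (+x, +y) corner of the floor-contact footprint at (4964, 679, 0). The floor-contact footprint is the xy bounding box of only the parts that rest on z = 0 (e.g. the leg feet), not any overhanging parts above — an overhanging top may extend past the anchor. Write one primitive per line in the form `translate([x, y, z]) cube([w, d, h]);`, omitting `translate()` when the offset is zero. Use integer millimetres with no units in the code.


translate([379, 495, 0]) cube([4585, 184, 2881]);


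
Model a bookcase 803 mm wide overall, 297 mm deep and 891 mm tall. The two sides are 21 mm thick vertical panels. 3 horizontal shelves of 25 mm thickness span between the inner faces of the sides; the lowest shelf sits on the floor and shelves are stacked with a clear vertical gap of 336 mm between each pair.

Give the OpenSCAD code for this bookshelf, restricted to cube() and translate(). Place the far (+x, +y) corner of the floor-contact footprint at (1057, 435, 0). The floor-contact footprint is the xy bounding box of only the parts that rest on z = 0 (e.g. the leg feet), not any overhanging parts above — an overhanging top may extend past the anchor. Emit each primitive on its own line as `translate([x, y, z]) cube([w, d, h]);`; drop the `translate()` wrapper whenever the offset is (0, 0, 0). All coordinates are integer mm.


translate([254, 138, 0]) cube([21, 297, 891]);
translate([1036, 138, 0]) cube([21, 297, 891]);
translate([275, 138, 0]) cube([761, 297, 25]);
translate([275, 138, 361]) cube([761, 297, 25]);
translate([275, 138, 722]) cube([761, 297, 25]);


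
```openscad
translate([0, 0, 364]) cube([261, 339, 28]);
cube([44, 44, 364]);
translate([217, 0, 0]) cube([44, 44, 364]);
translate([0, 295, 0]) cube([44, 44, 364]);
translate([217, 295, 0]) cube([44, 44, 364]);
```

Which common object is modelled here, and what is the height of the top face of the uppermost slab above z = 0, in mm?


A stool. The seat height is 392 mm.

A 261×339×28 slab at z = 364 on four corner posts — a stool. The seat top is 364 + 28 = 392 mm.


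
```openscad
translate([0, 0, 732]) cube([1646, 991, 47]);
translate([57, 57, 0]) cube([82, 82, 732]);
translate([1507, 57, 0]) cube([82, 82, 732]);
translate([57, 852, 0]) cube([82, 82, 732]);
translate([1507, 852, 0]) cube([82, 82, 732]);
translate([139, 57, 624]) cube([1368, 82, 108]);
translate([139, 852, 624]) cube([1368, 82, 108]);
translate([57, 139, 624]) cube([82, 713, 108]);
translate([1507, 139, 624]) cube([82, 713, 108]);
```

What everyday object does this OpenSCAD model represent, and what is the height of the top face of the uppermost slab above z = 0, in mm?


A table. The table height is 779 mm.

A 1646×991×47 slab sits at z = 732 on four 82 mm square posts — a table. The top surface is at 732 + 47 = 779 mm.


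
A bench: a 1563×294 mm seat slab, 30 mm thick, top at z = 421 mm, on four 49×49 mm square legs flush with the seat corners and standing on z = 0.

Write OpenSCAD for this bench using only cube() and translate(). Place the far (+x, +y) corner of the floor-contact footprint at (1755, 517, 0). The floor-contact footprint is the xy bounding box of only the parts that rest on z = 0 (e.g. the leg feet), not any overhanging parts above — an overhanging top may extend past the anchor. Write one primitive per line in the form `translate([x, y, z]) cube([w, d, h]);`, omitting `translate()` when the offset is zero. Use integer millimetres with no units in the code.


translate([192, 223, 391]) cube([1563, 294, 30]);
translate([192, 223, 0]) cube([49, 49, 391]);
translate([192, 468, 0]) cube([49, 49, 391]);
translate([1706, 223, 0]) cube([49, 49, 391]);
translate([1706, 468, 0]) cube([49, 49, 391]);


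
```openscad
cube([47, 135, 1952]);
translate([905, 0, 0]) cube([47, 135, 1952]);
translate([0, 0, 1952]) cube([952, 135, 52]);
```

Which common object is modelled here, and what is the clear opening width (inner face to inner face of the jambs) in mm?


A door frame. The clear opening width is 858 mm.

Two 1952 mm tall posts with a header on top — a door frame. The left jamb is 47 mm wide at x = 0; the right jamb starts at x = 905. The clear opening is 905 − 47 = 858 mm.


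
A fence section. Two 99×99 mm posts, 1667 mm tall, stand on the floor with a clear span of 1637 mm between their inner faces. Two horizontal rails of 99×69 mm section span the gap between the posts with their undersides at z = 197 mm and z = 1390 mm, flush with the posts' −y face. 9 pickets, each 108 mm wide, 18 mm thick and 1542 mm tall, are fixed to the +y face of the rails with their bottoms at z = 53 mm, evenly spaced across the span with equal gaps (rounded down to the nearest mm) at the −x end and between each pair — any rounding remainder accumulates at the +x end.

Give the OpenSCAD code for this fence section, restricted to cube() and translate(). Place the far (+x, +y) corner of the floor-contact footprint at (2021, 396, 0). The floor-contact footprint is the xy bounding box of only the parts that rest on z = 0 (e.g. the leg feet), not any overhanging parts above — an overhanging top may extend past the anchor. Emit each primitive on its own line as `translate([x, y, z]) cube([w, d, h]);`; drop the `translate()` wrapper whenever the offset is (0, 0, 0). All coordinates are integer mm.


translate([186, 297, 0]) cube([99, 99, 1667]);
translate([1922, 297, 0]) cube([99, 99, 1667]);
translate([285, 297, 197]) cube([1637, 99, 69]);
translate([285, 297, 1390]) cube([1637, 99, 69]);
translate([351, 396, 53]) cube([108, 18, 1542]);
translate([525, 396, 53]) cube([108, 18, 1542]);
translate([699, 396, 53]) cube([108, 18, 1542]);
translate([873, 396, 53]) cube([108, 18, 1542]);
translate([1047, 396, 53]) cube([108, 18, 1542]);
translate([1221, 396, 53]) cube([108, 18, 1542]);
translate([1395, 396, 53]) cube([108, 18, 1542]);
translate([1569, 396, 53]) cube([108, 18, 1542]);
translate([1743, 396, 53]) cube([108, 18, 1542]);


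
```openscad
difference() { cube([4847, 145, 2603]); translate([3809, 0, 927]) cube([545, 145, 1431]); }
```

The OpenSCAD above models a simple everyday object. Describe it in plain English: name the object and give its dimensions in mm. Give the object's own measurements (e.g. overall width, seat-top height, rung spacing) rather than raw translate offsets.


A wall 4847 mm long (x), 145 mm thick (y), 2603 mm tall, with a rectangular window opening cut through it. The opening is 545 mm wide and 1431 mm tall; its sill is at z = 927 mm and its near (−x) edge is 3809 mm from the wall's −x end. The opening passes through the full wall thickness.


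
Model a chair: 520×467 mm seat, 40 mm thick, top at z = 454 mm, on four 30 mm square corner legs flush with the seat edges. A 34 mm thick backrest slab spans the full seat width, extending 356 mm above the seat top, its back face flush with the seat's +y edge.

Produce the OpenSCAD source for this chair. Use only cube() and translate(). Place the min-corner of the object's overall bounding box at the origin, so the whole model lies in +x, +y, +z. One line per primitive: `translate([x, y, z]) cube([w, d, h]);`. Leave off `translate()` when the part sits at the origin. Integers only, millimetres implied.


translate([0, 0, 414]) cube([520, 467, 40]);
cube([30, 30, 414]);
translate([490, 0, 0]) cube([30, 30, 414]);
translate([0, 437, 0]) cube([30, 30, 414]);
translate([490, 437, 0]) cube([30, 30, 414]);
translate([0, 433, 454]) cube([520, 34, 356]);


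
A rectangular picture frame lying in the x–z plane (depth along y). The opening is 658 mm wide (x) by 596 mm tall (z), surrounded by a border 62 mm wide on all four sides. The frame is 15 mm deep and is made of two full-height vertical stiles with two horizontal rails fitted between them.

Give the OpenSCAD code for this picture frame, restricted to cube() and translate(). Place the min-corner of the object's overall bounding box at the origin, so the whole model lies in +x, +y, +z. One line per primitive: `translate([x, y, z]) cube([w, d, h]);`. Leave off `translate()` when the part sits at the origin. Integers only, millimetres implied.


cube([62, 15, 720]);
translate([720, 0, 0]) cube([62, 15, 720]);
translate([62, 0, 0]) cube([658, 15, 62]);
translate([62, 0, 658]) cube([658, 15, 62]);


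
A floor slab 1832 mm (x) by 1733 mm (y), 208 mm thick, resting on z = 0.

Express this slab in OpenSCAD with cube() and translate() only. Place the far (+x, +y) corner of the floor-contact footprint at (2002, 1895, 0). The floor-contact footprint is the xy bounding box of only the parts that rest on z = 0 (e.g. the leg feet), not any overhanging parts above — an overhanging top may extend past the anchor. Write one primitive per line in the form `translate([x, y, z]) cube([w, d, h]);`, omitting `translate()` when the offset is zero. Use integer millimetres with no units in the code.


translate([170, 162, 0]) cube([1832, 1733, 208]);


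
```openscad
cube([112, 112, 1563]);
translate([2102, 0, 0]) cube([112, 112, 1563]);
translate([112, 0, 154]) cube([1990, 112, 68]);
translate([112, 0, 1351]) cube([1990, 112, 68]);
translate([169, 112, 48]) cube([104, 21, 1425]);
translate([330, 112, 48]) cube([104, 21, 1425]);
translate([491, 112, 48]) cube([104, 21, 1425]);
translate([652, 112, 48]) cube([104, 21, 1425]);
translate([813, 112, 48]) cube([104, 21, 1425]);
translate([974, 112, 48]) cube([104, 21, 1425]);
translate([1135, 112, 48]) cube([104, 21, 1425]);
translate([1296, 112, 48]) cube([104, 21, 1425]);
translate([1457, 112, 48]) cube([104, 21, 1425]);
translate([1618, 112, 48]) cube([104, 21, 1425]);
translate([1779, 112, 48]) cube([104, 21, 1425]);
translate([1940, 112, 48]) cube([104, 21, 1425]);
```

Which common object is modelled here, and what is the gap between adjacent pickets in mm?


A fence section. The picket gap is 57 mm.

Two posts, two rails, 12 pickets — a fence section. Span 1990 mm holds 12 pickets of 104 mm with 13 equal gaps: ⌊(1990 − 12·104) / 13⌋ = 57 mm.


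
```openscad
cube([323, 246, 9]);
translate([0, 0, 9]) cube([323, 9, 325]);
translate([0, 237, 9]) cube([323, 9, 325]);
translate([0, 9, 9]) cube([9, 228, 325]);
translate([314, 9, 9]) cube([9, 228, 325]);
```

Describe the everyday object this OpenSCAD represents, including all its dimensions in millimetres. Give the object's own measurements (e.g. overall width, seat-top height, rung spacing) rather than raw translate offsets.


An open-topped rectangular box: outside dimensions 323×246×334 mm, with a uniform wall and base thickness of 9 mm. The base is a full 323×246 slab on the floor; four walls sit on top of the base. The front and back walls (the −y and +y sides) span the full width; the two side walls fit between them.


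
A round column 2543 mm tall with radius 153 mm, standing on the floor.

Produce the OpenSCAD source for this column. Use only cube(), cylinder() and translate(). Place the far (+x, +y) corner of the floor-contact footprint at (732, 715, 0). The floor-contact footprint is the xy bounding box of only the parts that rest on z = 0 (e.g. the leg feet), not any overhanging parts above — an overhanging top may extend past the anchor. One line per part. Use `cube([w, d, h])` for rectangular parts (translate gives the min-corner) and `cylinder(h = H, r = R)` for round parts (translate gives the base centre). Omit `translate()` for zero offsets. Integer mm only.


translate([579, 562, 0]) cylinder(h = 2543, r = 153);
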